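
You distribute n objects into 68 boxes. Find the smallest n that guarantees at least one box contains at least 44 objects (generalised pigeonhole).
n = (44 − 1)·68 + 1 = 2925

By the generalised pigeonhole principle, to guarantee some box contains ≥ r objects we need more than (r − 1) · k objects total. Threshold: n = (r − 1) · k + 1. With r = 44 and k = 68: n = 43 · 68 + 1 = 2924 + 1 = 2925. For n = 2924 = 43 · 68, we can put exactly 43 objects in every box, avoiding 44 in any single one — so 2925 is tight.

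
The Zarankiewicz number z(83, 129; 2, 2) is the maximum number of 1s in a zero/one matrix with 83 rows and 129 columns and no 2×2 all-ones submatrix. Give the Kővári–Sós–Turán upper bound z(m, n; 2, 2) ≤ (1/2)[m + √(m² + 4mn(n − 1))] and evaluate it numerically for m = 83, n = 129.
z(83, 129; 2, 2) ≤ (1/2)[83 + √(83² + 4·83·129·128)] = (1/2)[83 + √5488873] = 1212.9172

Kővári–Sós–Turán: let r_1, ..., r_83 be the row sums and z = Σ r_i the total number of 1s. Each pair of columns can share at most one row with both entries 1 (else a 2×2 all-ones block appears), so Σ_i C(r_i, 2) ≤ C(129, 2) = 8256. By convexity Σ_i C(r_i, 2) ≥ 83·C(z/83, 2) = z(z − 83)/(2·83), giving z² − 83z − 83·129·128 ≤ 0 and hence z ≤ (1/2)[83 + √(6889 + 4·1370496)] = (1/2)[83 + √5488873] ≈ (1/2)(83 + 2342.8344) = 1212.9172.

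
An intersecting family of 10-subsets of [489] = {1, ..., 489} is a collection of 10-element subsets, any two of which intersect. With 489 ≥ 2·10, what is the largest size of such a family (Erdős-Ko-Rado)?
max |F| = C(488, 9) = 4015962072422483040

The Erdős-Ko-Rado theorem states: for n ≥ 2k, an intersecting family of k-subsets of an n-element set has size at most C(n − 1, k − 1), with equality for 'star' families {A ⊆ [n] : |A| = k, i ∈ A} (fix an element i). For n = 489, k = 10: C(488, 9) = 4015962072422483040.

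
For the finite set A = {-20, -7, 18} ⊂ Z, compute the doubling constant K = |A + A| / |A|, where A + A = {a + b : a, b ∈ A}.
K = |A + A| / |A| = 6/3 = 2

Enumerate A + A = {a + b : a, b ∈ A}. With |A| = 3, there are |A|^2 = 9 ordered sum pairs; collecting distinct values, A + A = {-40, -27, -14, -2, 11, 36}, so |A + A| = 6. Thus K = 6/3 = 2. For comparison, the minimum possible |A + A| over all 3-element sets is 2·3 − 1 = 5 (so min K = 5/3), attained only by arithmetic progressions.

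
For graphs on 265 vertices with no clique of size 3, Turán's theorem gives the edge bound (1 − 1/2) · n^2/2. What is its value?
Turán density bound = (1/2) · 265^2/2 = 70225/4 ≈ 17556.25

Turán's theorem: ex(n, K_{r+1}) is achieved by the complete r-partite Turán graph T(n, r) with parts as balanced as possible, and is at most (1 − 1/r) · n^2/2. For r = 2, n = 265: the density bound is (1/2) · 70225/2 = 70225/4 ≈ 17556.25. The integer-valued extremum is e(T(265, 2)) = 17556, which is strictly less than the density bound 70225/4 since 2 ∤ 265 (the parts of T(265, 2) cannot all be equal).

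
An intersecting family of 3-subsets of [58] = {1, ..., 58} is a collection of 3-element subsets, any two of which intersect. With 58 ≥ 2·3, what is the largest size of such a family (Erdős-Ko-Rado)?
max |F| = C(57, 2) = 1596

Erdős-Ko-Rado (1961): when n ≥ 2k, max |F| = C(n−1, k−1). The bound is attained by the star {A : i ∈ A} for any fixed i ∈ [n]. Here C(58−1, 3−1) = C(57, 2) = 1596.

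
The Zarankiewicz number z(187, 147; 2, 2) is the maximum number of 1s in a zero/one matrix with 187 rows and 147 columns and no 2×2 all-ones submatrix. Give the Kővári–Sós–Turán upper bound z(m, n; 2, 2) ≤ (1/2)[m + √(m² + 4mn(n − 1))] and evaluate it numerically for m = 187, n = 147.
z(187, 147; 2, 2) ≤ (1/2)[187 + √(187² + 4·187·147·146)] = (1/2)[187 + √16088545] = 2099.0264

Kővári–Sós–Turán: let r_1, ..., r_187 be the row sums and z = Σ r_i the total number of 1s. Each pair of columns can share at most one row with both entries 1 (else a 2×2 all-ones block appears), so Σ_i C(r_i, 2) ≤ C(147, 2) = 10731. By convexity Σ_i C(r_i, 2) ≥ 187·C(z/187, 2) = z(z − 187)/(2·187), giving z² − 187z − 187·147·146 ≤ 0 and hence z ≤ (1/2)[187 + √(34969 + 4·4013394)] = (1/2)[187 + √16088545] ≈ (1/2)(187 + 4011.0529) = 2099.0264.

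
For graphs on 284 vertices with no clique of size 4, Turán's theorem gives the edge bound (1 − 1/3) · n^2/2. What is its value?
Turán density bound = (2/3) · 284^2/2 = 80656/3 ≈ 26885.3333

Turán's theorem: ex(n, K_{r+1}) is achieved by the complete r-partite Turán graph T(n, r) with parts as balanced as possible, and is at most (1 − 1/r) · n^2/2. For r = 3, n = 284: the density bound is (2/3) · 80656/2 = 80656/3 ≈ 26885.3333. The integer-valued extremum is e(T(284, 3)) = 26885, which is strictly less than the density bound 80656/3 since 3 ∤ 284 (the parts of T(284, 3) cannot all be equal).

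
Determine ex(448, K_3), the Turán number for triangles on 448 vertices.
ex(448, K_3) = ⌊448^2/4⌋ = 50176

Mantel (1907): a triangle-free graph on n vertices has at most ⌊n^2/4⌋ edges, with equality for the complete bipartite graph K_{⌊n/2⌋, ⌈n/2⌉}. For n = 448: ⌊448^2/4⌋ = ⌊200704/4⌋ = 50176. The extremal graph is K_{224, 224}, which has 224·224 = 50176 edges.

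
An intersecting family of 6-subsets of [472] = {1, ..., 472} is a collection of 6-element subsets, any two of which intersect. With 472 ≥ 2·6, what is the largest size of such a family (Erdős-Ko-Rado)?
max |F| = C(471, 5) = 189091973889

Erdős-Ko-Rado (1961): when n ≥ 2k, max |F| = C(n−1, k−1). The bound is attained by the star {A : i ∈ A} for any fixed i ∈ [n]. Here C(472−1, 6−1) = C(471, 5) = 189091973889.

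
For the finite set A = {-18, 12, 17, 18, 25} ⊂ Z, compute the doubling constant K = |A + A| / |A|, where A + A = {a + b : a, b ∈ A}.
K = |A + A| / |A| = 15/5 = 3

Enumerate A + A = {a + b : a, b ∈ A}. With |A| = 5, there are |A|^2 = 25 ordered sum pairs; collecting distinct values, A + A = {-36, -6, -1, 0, 7, 24, 29, 30, 34, 35, 36, 37, 42, 43, 50}, so |A + A| = 15. Thus K = 15/5 = 3. For comparison, the minimum possible |A + A| over all 5-element sets is 2·5 − 1 = 9 (so min K = 9/5), attained only by arithmetic progressions.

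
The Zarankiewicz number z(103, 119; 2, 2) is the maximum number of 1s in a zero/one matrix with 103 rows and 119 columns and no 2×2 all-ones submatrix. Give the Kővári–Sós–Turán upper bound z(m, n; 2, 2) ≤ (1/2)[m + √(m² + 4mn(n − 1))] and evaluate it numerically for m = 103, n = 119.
z(103, 119; 2, 2) ≤ (1/2)[103 + √(103² + 4·103·119·118)] = (1/2)[103 + √5795913] = 1255.2351

Kővári–Sós–Turán: let r_1, ..., r_103 be the row sums and z = Σ r_i the total number of 1s. Each pair of columns can share at most one row with both entries 1 (else a 2×2 all-ones block appears), so Σ_i C(r_i, 2) ≤ C(119, 2) = 7021. By convexity Σ_i C(r_i, 2) ≥ 103·C(z/103, 2) = z(z − 103)/(2·103), giving z² − 103z − 103·119·118 ≤ 0 and hence z ≤ (1/2)[103 + √(10609 + 4·1446326)] = (1/2)[103 + √5795913] ≈ (1/2)(103 + 2407.4702) = 1255.2351.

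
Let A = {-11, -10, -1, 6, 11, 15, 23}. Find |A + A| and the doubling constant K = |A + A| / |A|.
K = |A + A| / |A| = 25/7

Enumerate A + A = {a + b : a, b ∈ A}. With |A| = 7, there are |A|^2 = 49 ordered sum pairs; collecting distinct values, A + A = {-22, -21, -20, -12, -11, -5, -4, -2, 0, 1, 4, 5, 10, 12, 13, 14, 17, 21, 22, 26, 29, 30, 34, 38, 46}, so |A + A| = 25. Thus K = 25/7. For comparison, the minimum possible |A + A| over all 7-element sets is 2·7 − 1 = 13 (so min K = 13/7), attained only by arithmetic progressions.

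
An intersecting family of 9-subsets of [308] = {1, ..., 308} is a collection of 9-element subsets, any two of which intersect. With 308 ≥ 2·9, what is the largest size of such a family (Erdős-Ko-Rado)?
max |F| = C(307, 8) = 1785048511523850

Erdős-Ko-Rado (1961): when n ≥ 2k, max |F| = C(n−1, k−1). The bound is attained by the star {A : i ∈ A} for any fixed i ∈ [n]. Here C(308−1, 9−1) = C(307, 8) = 1785048511523850.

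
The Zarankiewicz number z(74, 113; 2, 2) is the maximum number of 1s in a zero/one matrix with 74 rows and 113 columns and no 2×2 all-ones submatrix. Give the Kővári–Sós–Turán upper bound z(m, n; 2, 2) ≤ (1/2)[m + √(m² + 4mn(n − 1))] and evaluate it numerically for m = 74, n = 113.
z(74, 113; 2, 2) ≤ (1/2)[74 + √(74² + 4·74·113·112)] = (1/2)[74 + √3751652] = 1005.4591

Kővári–Sós–Turán: let r_1, ..., r_74 be the row sums and z = Σ r_i the total number of 1s. Each pair of columns can share at most one row with both entries 1 (else a 2×2 all-ones block appears), so Σ_i C(r_i, 2) ≤ C(113, 2) = 6328. By convexity Σ_i C(r_i, 2) ≥ 74·C(z/74, 2) = z(z − 74)/(2·74), giving z² − 74z − 74·113·112 ≤ 0 and hence z ≤ (1/2)[74 + √(5476 + 4·936544)] = (1/2)[74 + √3751652] ≈ (1/2)(74 + 1936.9182) = 1005.4591.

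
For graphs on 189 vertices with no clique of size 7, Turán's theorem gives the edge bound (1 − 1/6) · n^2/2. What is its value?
Turán density bound = (5/6) · 189^2/2 = 59535/4 ≈ 14883.75

Turán's theorem: ex(n, K_{r+1}) is achieved by the complete r-partite Turán graph T(n, r) with parts as balanced as possible, and is at most (1 − 1/r) · n^2/2. For r = 6, n = 189: the density bound is (5/6) · 35721/2 = 59535/4 ≈ 14883.75. The integer-valued extremum is e(T(189, 6)) = 14883, which is strictly less than the density bound 59535/4 since 6 ∤ 189 (the parts of T(189, 6) cannot all be equal).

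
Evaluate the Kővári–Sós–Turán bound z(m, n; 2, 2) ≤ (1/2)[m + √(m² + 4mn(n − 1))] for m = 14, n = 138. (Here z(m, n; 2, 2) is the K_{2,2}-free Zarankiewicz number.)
z(14, 138; 2, 2) ≤ (1/2)[14 + √(14² + 4·14·138·137)] = (1/2)[14 + √1058932] = 521.5221

Kővári–Sós–Turán: let r_1, ..., r_14 be the row sums and z = Σ r_i the total number of 1s. Each pair of columns can share at most one row with both entries 1 (else a 2×2 all-ones block appears), so Σ_i C(r_i, 2) ≤ C(138, 2) = 9453. By convexity Σ_i C(r_i, 2) ≥ 14·C(z/14, 2) = z(z − 14)/(2·14), giving z² − 14z − 14·138·137 ≤ 0 and hence z ≤ (1/2)[14 + √(196 + 4·264684)] = (1/2)[14 + √1058932] ≈ (1/2)(14 + 1029.0442) = 521.5221.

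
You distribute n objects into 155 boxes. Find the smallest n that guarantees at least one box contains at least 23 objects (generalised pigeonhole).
n = (23 − 1)·155 + 1 = 3411

By the generalised pigeonhole principle, to guarantee some box contains ≥ r objects we need more than (r − 1) · k objects total. Threshold: n = (r − 1) · k + 1. With r = 23 and k = 155: n = 22 · 155 + 1 = 3410 + 1 = 3411. For n = 3410 = 22 · 155, we can put exactly 22 objects in every box, avoiding 23 in any single one — so 3411 is tight.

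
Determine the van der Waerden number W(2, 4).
W(2, 4) = 35

W(2, 4) = 35. The lower bound W(2, 4) > 34 comes from an explicit good 2-colouring of [1, 34]; the upper bound W(2, 4) ≤ 35 was verified by exhaustive search over 2-colourings of [1, 35].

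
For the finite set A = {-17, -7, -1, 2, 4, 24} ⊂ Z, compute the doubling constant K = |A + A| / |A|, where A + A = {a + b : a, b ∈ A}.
K = |A + A| / |A| = 21/6 = 7/2

Enumerate A + A = {a + b : a, b ∈ A}. With |A| = 6, there are |A|^2 = 36 ordered sum pairs; collecting distinct values, A + A = {-34, -24, -18, -15, -14, -13, -8, -5, -3, -2, 1, 3, 4, 6, 7, 8, 17, 23, 26, 28, 48}, so |A + A| = 21. Thus K = 21/6 = 7/2. For comparison, the minimum possible |A + A| over all 6-element sets is 2·6 − 1 = 11 (so min K = 11/6), attained only by arithmetic progressions.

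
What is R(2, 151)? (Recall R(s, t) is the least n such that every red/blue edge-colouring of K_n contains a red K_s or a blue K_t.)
R(2, 151) = 151

R(2, k) = k for all k ≥ 2: in a 2-colouring of K_k, either some edge is red (a red K_2) or all edges are blue (a blue K_k). And K_{150} coloured all-blue has no blue K_151, so R(2, 151) > 150. Hence R(2, 151) = 151.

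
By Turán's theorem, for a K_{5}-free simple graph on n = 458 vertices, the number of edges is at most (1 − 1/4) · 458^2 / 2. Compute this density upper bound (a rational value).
Turán density bound = (3/4) · 458^2/2 = 157323/2 ≈ 78661.5

Turán's theorem: ex(n, K_{r+1}) is achieved by the complete r-partite Turán graph T(n, r) with parts as balanced as possible, and is at most (1 − 1/r) · n^2/2. For r = 4, n = 458: the density bound is (3/4) · 209764/2 = 157323/2 ≈ 78661.5. The integer-valued extremum is e(T(458, 4)) = 78661, which is strictly less than the density bound 157323/2 since 4 ∤ 458 (the parts of T(458, 4) cannot all be equal).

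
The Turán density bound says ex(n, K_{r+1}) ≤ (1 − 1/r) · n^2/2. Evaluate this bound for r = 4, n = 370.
Turán density bound = (3/4) · 370^2/2 = 102675/2 ≈ 51337.5

Turán's theorem: ex(n, K_{r+1}) is achieved by the complete r-partite Turán graph T(n, r) with parts as balanced as possible, and is at most (1 − 1/r) · n^2/2. For r = 4, n = 370: the density bound is (3/4) · 136900/2 = 102675/2 ≈ 51337.5. The integer-valued extremum is e(T(370, 4)) = 51337, which is strictly less than the density bound 102675/2 since 4 ∤ 370 (the parts of T(370, 4) cannot all be equal).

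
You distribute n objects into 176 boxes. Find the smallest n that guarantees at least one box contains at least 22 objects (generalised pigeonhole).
n = (22 − 1)·176 + 1 = 3697

By the generalised pigeonhole principle, to guarantee some box contains ≥ r objects we need more than (r − 1) · k objects total. Threshold: n = (r − 1) · k + 1. With r = 22 and k = 176: n = 21 · 176 + 1 = 3696 + 1 = 3697. For n = 3696 = 21 · 176, we can put exactly 21 objects in every box, avoiding 22 in any single one — so 3697 is tight.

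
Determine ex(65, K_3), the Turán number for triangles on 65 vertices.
ex(65, K_3) = ⌊65^2/4⌋ = 1056

Mantel (1907): a triangle-free graph on n vertices has at most ⌊n^2/4⌋ edges, with equality for the complete bipartite graph K_{⌊n/2⌋, ⌈n/2⌉}. For n = 65: ⌊65^2/4⌋ = ⌊4225/4⌋ = 1056. The extremal graph is K_{32, 33}, which has 32·33 = 1056 edges.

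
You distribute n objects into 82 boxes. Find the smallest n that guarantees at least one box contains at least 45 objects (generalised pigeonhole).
n = (45 − 1)·82 + 1 = 3609

By the generalised pigeonhole principle, to guarantee some box contains ≥ r objects we need more than (r − 1) · k objects total. Threshold: n = (r − 1) · k + 1. With r = 45 and k = 82: n = 44 · 82 + 1 = 3608 + 1 = 3609. For n = 3608 = 44 · 82, we can put exactly 44 objects in every box, avoiding 45 in any single one — so 3609 is tight.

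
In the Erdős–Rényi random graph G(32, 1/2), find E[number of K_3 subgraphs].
E[# K_3] = C(32, 3) · (1/2)^C(3, 2) = 4960 / 2^3 = 620

For each 3-subset S of vertices (there are C(32, 3) = 4960 such S), let X_S = 1 if S induces a K_3 (all C(3, 2) = 3 edges present). Then P(X_S = 1) = (1/2)^3 = 1/8. By linearity of expectation, E[# K_3] = C(32, 3) · (1/2)^3 = 4960 / 8 = 620.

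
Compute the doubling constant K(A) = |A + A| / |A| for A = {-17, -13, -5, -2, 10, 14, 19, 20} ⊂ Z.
K = |A + A| / |A| = 34/8 = 17/4

Enumerate A + A = {a + b : a, b ∈ A}. With |A| = 8, there are |A|^2 = 64 ordered sum pairs; collecting distinct values, A + A = {-34, -30, -26, -22, -19, -18, -15, -10, -7, -4, -3, 1, 2, 3, 5, 6, 7, 8, 9, 12, 14, 15, 17, 18, 20, 24, 28, 29, 30, 33, 34, 38, 39, 40}, so |A + A| = 34. Thus K = 34/8 = 17/4. For comparison, the minimum possible |A + A| over all 8-element sets is 2·8 − 1 = 15 (so min K = 15/8), attained only by arithmetic progressions.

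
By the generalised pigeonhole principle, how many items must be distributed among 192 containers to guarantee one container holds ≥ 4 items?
n = (4 − 1)·192 + 1 = 577

By the generalised pigeonhole principle, to guarantee some box contains ≥ r objects we need more than (r − 1) · k objects total. Threshold: n = (r − 1) · k + 1. With r = 4 and k = 192: n = 3 · 192 + 1 = 576 + 1 = 577. For n = 576 = 3 · 192, we can put exactly 3 objects in every box, avoiding 4 in any single one — so 577 is tight.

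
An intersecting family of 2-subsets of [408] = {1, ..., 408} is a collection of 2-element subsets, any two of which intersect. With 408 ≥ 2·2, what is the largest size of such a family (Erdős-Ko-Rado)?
max |F| = C(407, 1) = 407

The Erdős-Ko-Rado theorem states: for n ≥ 2k, an intersecting family of k-subsets of an n-element set has size at most C(n − 1, k − 1), with equality for 'star' families {A ⊆ [n] : |A| = k, i ∈ A} (fix an element i). For n = 408, k = 2: C(407, 1) = 407.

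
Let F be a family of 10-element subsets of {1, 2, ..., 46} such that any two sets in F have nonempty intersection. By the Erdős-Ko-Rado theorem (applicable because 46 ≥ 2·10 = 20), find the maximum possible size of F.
max |F| = C(45, 9) = 886163135

The Erdős-Ko-Rado theorem states: for n ≥ 2k, an intersecting family of k-subsets of an n-element set has size at most C(n − 1, k − 1), with equality for 'star' families {A ⊆ [n] : |A| = k, i ∈ A} (fix an element i). For n = 46, k = 10: C(45, 9) = 886163135.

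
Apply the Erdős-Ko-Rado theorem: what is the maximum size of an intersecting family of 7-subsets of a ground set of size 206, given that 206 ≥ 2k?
max |F| = C(205, 6) = 95746959700

Erdős-Ko-Rado (1961): when n ≥ 2k, max |F| = C(n−1, k−1). The bound is attained by the star {A : i ∈ A} for any fixed i ∈ [n]. Here C(206−1, 7−1) = C(205, 6) = 95746959700.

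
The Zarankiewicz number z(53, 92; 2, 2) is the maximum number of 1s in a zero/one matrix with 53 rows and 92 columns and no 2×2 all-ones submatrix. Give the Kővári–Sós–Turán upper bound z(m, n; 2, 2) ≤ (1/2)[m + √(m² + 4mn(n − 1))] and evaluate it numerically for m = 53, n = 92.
z(53, 92; 2, 2) ≤ (1/2)[53 + √(53² + 4·53·92·91)] = (1/2)[53 + √1777673] = 693.147

Kővári–Sós–Turán: let r_1, ..., r_53 be the row sums and z = Σ r_i the total number of 1s. Each pair of columns can share at most one row with both entries 1 (else a 2×2 all-ones block appears), so Σ_i C(r_i, 2) ≤ C(92, 2) = 4186. By convexity Σ_i C(r_i, 2) ≥ 53·C(z/53, 2) = z(z − 53)/(2·53), giving z² − 53z − 53·92·91 ≤ 0 and hence z ≤ (1/2)[53 + √(2809 + 4·443716)] = (1/2)[53 + √1777673] ≈ (1/2)(53 + 1333.294) = 693.147.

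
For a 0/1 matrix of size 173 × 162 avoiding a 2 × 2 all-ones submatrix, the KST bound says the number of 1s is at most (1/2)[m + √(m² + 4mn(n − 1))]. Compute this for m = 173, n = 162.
z(173, 162; 2, 2) ≤ (1/2)[173 + √(173² + 4·173·162·161)] = (1/2)[173 + √18078673] = 2212.4511

Kővári–Sós–Turán: let r_1, ..., r_173 be the row sums and z = Σ r_i the total number of 1s. Each pair of columns can share at most one row with both entries 1 (else a 2×2 all-ones block appears), so Σ_i C(r_i, 2) ≤ C(162, 2) = 13041. By convexity Σ_i C(r_i, 2) ≥ 173·C(z/173, 2) = z(z − 173)/(2·173), giving z² − 173z − 173·162·161 ≤ 0 and hence z ≤ (1/2)[173 + √(29929 + 4·4512186)] = (1/2)[173 + √18078673] ≈ (1/2)(173 + 4251.9023) = 2212.4511.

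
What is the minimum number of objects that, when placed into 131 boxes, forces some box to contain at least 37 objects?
n = (37 − 1)·131 + 1 = 4717

By the generalised pigeonhole principle, to guarantee some box contains ≥ r objects we need more than (r − 1) · k objects total. Threshold: n = (r − 1) · k + 1. With r = 37 and k = 131: n = 36 · 131 + 1 = 4716 + 1 = 4717. For n = 4716 = 36 · 131, we can put exactly 36 objects in every box, avoiding 37 in any single one — so 4717 is tight.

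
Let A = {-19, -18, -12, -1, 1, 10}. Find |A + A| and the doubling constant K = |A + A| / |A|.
K = |A + A| / |A| = 20/6 = 10/3

Enumerate A + A = {a + b : a, b ∈ A}. With |A| = 6, there are |A|^2 = 36 ordered sum pairs; collecting distinct values, A + A = {-38, -37, -36, -31, -30, -24, -20, -19, -18, -17, -13, -11, -9, -8, -2, 0, 2, 9, 11, 20}, so |A + A| = 20. Thus K = 20/6 = 10/3. For comparison, the minimum possible |A + A| over all 6-element sets is 2·6 − 1 = 11 (so min K = 11/6), attained only by arithmetic progressions.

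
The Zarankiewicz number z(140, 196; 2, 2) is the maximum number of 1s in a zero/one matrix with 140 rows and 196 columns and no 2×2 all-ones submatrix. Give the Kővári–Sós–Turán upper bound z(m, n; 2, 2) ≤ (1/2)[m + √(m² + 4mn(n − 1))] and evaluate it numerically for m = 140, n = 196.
z(140, 196; 2, 2) ≤ (1/2)[140 + √(140² + 4·140·196·195)] = (1/2)[140 + √21422800] = 2384.2385

Kővári–Sós–Turán: let r_1, ..., r_140 be the row sums and z = Σ r_i the total number of 1s. Each pair of columns can share at most one row with both entries 1 (else a 2×2 all-ones block appears), so Σ_i C(r_i, 2) ≤ C(196, 2) = 19110. By convexity Σ_i C(r_i, 2) ≥ 140·C(z/140, 2) = z(z − 140)/(2·140), giving z² − 140z − 140·196·195 ≤ 0 and hence z ≤ (1/2)[140 + √(19600 + 4·5350800)] = (1/2)[140 + √21422800] ≈ (1/2)(140 + 4628.4771) = 2384.2385.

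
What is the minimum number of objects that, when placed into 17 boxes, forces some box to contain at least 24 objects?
n = (24 − 1)·17 + 1 = 392

By the generalised pigeonhole principle, to guarantee some box contains ≥ r objects we need more than (r − 1) · k objects total. Threshold: n = (r − 1) · k + 1. With r = 24 and k = 17: n = 23 · 17 + 1 = 391 + 1 = 392. For n = 391 = 23 · 17, we can put exactly 23 objects in every box, avoiding 24 in any single one — so 392 is tight.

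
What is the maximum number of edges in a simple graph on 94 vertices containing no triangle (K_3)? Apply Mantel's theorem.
ex(94, K_3) = ⌊94^2/4⌋ = 2209

Mantel (1907): a triangle-free graph on n vertices has at most ⌊n^2/4⌋ edges, with equality for the complete bipartite graph K_{⌊n/2⌋, ⌈n/2⌉}. For n = 94: ⌊94^2/4⌋ = ⌊8836/4⌋ = 2209. The extremal graph is K_{47, 47}, which has 47·47 = 2209 edges.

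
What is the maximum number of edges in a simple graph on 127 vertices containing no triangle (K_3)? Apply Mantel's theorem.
ex(127, K_3) = ⌊127^2/4⌋ = 4032

Mantel (1907): a triangle-free graph on n vertices has at most ⌊n^2/4⌋ edges, with equality for the complete bipartite graph K_{⌊n/2⌋, ⌈n/2⌉}. For n = 127: ⌊127^2/4⌋ = ⌊16129/4⌋ = 4032. The extremal graph is K_{63, 64}, which has 63·64 = 4032 edges.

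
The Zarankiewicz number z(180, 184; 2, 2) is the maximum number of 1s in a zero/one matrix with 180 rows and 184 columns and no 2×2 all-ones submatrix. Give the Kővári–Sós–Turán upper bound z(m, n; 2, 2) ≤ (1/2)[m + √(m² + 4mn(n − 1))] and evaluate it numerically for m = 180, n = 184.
z(180, 184; 2, 2) ≤ (1/2)[180 + √(180² + 4·180·184·183)] = (1/2)[180 + √24276240] = 2553.5462

Kővári–Sós–Turán: let r_1, ..., r_180 be the row sums and z = Σ r_i the total number of 1s. Each pair of columns can share at most one row with both entries 1 (else a 2×2 all-ones block appears), so Σ_i C(r_i, 2) ≤ C(184, 2) = 16836. By convexity Σ_i C(r_i, 2) ≥ 180·C(z/180, 2) = z(z − 180)/(2·180), giving z² − 180z − 180·184·183 ≤ 0 and hence z ≤ (1/2)[180 + √(32400 + 4·6060960)] = (1/2)[180 + √24276240] ≈ (1/2)(180 + 4927.0924) = 2553.5462.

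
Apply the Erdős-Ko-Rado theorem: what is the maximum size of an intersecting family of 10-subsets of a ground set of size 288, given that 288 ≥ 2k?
max |F| = C(287, 9) = 32073931356461995

The Erdős-Ko-Rado theorem states: for n ≥ 2k, an intersecting family of k-subsets of an n-element set has size at most C(n − 1, k − 1), with equality for 'star' families {A ⊆ [n] : |A| = k, i ∈ A} (fix an element i). For n = 288, k = 10: C(287, 9) = 32073931356461995.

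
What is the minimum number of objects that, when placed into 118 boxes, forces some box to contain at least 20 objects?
n = (20 − 1)·118 + 1 = 2243

By the generalised pigeonhole principle, to guarantee some box contains ≥ r objects we need more than (r − 1) · k objects total. Threshold: n = (r − 1) · k + 1. With r = 20 and k = 118: n = 19 · 118 + 1 = 2242 + 1 = 2243. For n = 2242 = 19 · 118, we can put exactly 19 objects in every box, avoiding 20 in any single one — so 2243 is tight.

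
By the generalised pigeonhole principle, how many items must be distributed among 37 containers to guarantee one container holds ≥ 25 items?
n = (25 − 1)·37 + 1 = 889

By the generalised pigeonhole principle, to guarantee some box contains ≥ r objects we need more than (r − 1) · k objects total. Threshold: n = (r − 1) · k + 1. With r = 25 and k = 37: n = 24 · 37 + 1 = 888 + 1 = 889. For n = 888 = 24 · 37, we can put exactly 24 objects in every box, avoiding 25 in any single one — so 889 is tight.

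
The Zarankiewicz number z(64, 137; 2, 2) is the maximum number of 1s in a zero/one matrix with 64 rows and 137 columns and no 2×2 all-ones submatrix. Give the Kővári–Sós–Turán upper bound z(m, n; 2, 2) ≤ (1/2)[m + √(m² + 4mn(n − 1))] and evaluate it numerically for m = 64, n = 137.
z(64, 137; 2, 2) ≤ (1/2)[64 + √(64² + 4·64·137·136)] = (1/2)[64 + √4773888] = 1124.4614

Kővári–Sós–Turán: let r_1, ..., r_64 be the row sums and z = Σ r_i the total number of 1s. Each pair of columns can share at most one row with both entries 1 (else a 2×2 all-ones block appears), so Σ_i C(r_i, 2) ≤ C(137, 2) = 9316. By convexity Σ_i C(r_i, 2) ≥ 64·C(z/64, 2) = z(z − 64)/(2·64), giving z² − 64z − 64·137·136 ≤ 0 and hence z ≤ (1/2)[64 + √(4096 + 4·1192448)] = (1/2)[64 + √4773888] ≈ (1/2)(64 + 2184.9229) = 1124.4614.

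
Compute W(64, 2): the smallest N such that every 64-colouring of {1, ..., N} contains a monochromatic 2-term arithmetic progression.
W(64, 2) = 64 + 1 = 65

A 2-term AP is any pair of integers, so a monochromatic 2-AP exists iff some colour is used at least twice. With 64 colours, the colouring i ↦ i on {1, ..., 64} uses each colour once, avoiding any monochromatic pair, so W(64, 2) > 64. For {1, ..., 65}, pigeonhole forces two integers of the same colour, which form a monochromatic 2-AP. Hence W(64, 2) = 65.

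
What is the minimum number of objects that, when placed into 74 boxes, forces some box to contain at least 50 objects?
n = (50 − 1)·74 + 1 = 3627

By the generalised pigeonhole principle, to guarantee some box contains ≥ r objects we need more than (r − 1) · k objects total. Threshold: n = (r − 1) · k + 1. With r = 50 and k = 74: n = 49 · 74 + 1 = 3626 + 1 = 3627. For n = 3626 = 49 · 74, we can put exactly 49 objects in every box, avoiding 50 in any single one — so 3627 is tight.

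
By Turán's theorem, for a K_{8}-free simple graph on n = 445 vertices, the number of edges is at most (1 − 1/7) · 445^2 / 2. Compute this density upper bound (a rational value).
Turán density bound = (6/7) · 445^2/2 = 594075/7 ≈ 84867.8571

Turán's theorem: ex(n, K_{r+1}) is achieved by the complete r-partite Turán graph T(n, r) with parts as balanced as possible, and is at most (1 − 1/r) · n^2/2. For r = 7, n = 445: the density bound is (6/7) · 198025/2 = 594075/7 ≈ 84867.8571. The integer-valued extremum is e(T(445, 7)) = 84867, which is strictly less than the density bound 594075/7 since 7 ∤ 445 (the parts of T(445, 7) cannot all be equal).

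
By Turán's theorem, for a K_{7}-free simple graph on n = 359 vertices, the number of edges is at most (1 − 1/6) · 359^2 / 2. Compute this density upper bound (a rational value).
Turán density bound = (5/6) · 359^2/2 = 644405/12 ≈ 53700.4167

Turán's theorem: ex(n, K_{r+1}) is achieved by the complete r-partite Turán graph T(n, r) with parts as balanced as possible, and is at most (1 − 1/r) · n^2/2. For r = 6, n = 359: the density bound is (5/6) · 128881/2 = 644405/12 ≈ 53700.4167. The integer-valued extremum is e(T(359, 6)) = 53700, which is strictly less than the density bound 644405/12 since 6 ∤ 359 (the parts of T(359, 6) cannot all be equal).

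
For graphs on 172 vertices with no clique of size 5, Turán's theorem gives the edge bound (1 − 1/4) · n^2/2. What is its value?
Turán density bound = (3/4) · 172^2/2 = 11094

Turán's theorem: ex(n, K_{r+1}) is achieved by the complete r-partite Turán graph T(n, r) with parts as balanced as possible, and is at most (1 − 1/r) · n^2/2. For r = 4, n = 172: the density bound is (3/4) · 29584/2 = 11094. Since 4 ∣ 172, the Turán graph T(172, 4) has parts of equal size 43, and its edge count e(T(172, 4)) = 11094 attains the density bound exactly.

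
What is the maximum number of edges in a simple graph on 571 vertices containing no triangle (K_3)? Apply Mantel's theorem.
ex(571, K_3) = ⌊571^2/4⌋ = 81510

Mantel (1907): a triangle-free graph on n vertices has at most ⌊n^2/4⌋ edges, with equality for the complete bipartite graph K_{⌊n/2⌋, ⌈n/2⌉}. For n = 571: ⌊571^2/4⌋ = ⌊326041/4⌋ = 81510. The extremal graph is K_{285, 286}, which has 285·286 = 81510 edges.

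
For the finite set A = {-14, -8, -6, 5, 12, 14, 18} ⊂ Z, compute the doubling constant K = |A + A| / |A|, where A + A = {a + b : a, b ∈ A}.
K = |A + A| / |A| = 25/7

Enumerate A + A = {a + b : a, b ∈ A}. With |A| = 7, there are |A|^2 = 49 ordered sum pairs; collecting distinct values, A + A = {-28, -22, -20, -16, -14, -12, -9, -3, -2, -1, 0, 4, 6, 8, 10, 12, 17, 19, 23, 24, 26, 28, 30, 32, 36}, so |A + A| = 25. Thus K = 25/7. For comparison, the minimum possible |A + A| over all 7-element sets is 2·7 − 1 = 13 (so min K = 13/7), attained only by arithmetic progressions.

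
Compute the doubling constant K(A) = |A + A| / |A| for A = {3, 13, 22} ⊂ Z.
K = |A + A| / |A| = 6/3 = 2

Enumerate A + A = {a + b : a, b ∈ A}. With |A| = 3, there are |A|^2 = 9 ordered sum pairs; collecting distinct values, A + A = {6, 16, 25, 26, 35, 44}, so |A + A| = 6. Thus K = 6/3 = 2. For comparison, the minimum possible |A + A| over all 3-element sets is 2·3 − 1 = 5 (so min K = 5/3), attained only by arithmetic progressions.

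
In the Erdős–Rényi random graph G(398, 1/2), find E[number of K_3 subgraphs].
E[# K_3] = C(398, 3) · (1/2)^C(3, 2) = 10428396 / 2^3 = 2607099/2 = 1303549.5

For each 3-subset S of vertices (there are C(398, 3) = 10428396 such S), let X_S = 1 if S induces a K_3 (all C(3, 2) = 3 edges present). Then P(X_S = 1) = (1/2)^3 = 1/8. By linearity of expectation, E[# K_3] = C(398, 3) · (1/2)^3 = 10428396 / 8 = 2607099/2 = 1303549.5.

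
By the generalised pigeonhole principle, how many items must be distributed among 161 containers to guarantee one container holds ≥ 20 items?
n = (20 − 1)·161 + 1 = 3060

By the generalised pigeonhole principle, to guarantee some box contains ≥ r objects we need more than (r − 1) · k objects total. Threshold: n = (r − 1) · k + 1. With r = 20 and k = 161: n = 19 · 161 + 1 = 3059 + 1 = 3060. For n = 3059 = 19 · 161, we can put exactly 19 objects in every box, avoiding 20 in any single one — so 3060 is tight.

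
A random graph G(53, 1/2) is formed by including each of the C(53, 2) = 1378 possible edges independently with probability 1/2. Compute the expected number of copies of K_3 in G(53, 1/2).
E[# K_3] = C(53, 3) · (1/2)^C(3, 2) = 23426 / 2^3 = 11713/4 = 2928.25

For each 3-subset S of vertices (there are C(53, 3) = 23426 such S), let X_S = 1 if S induces a K_3 (all C(3, 2) = 3 edges present). Then P(X_S = 1) = (1/2)^3 = 1/8. By linearity of expectation, E[# K_3] = C(53, 3) · (1/2)^3 = 23426 / 8 = 11713/4 = 2928.25.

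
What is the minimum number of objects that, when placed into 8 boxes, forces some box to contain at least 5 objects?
n = (5 − 1)·8 + 1 = 33

By the generalised pigeonhole principle, to guarantee some box contains ≥ r objects we need more than (r − 1) · k objects total. Threshold: n = (r − 1) · k + 1. With r = 5 and k = 8: n = 4 · 8 + 1 = 32 + 1 = 33. For n = 32 = 4 · 8, we can put exactly 4 objects in every box, avoiding 5 in any single one — so 33 is tight.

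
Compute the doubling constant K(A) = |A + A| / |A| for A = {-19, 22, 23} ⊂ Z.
K = |A + A| / |A| = 6/3 = 2

Enumerate A + A = {a + b : a, b ∈ A}. With |A| = 3, there are |A|^2 = 9 ordered sum pairs; collecting distinct values, A + A = {-38, 3, 4, 44, 45, 46}, so |A + A| = 6. Thus K = 6/3 = 2. For comparison, the minimum possible |A + A| over all 3-element sets is 2·3 − 1 = 5 (so min K = 5/3), attained only by arithmetic progressions.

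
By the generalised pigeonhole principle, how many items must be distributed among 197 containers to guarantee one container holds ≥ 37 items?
n = (37 − 1)·197 + 1 = 7093

By the generalised pigeonhole principle, to guarantee some box contains ≥ r objects we need more than (r − 1) · k objects total. Threshold: n = (r − 1) · k + 1. With r = 37 and k = 197: n = 36 · 197 + 1 = 7092 + 1 = 7093. For n = 7092 = 36 · 197, we can put exactly 36 objects in every box, avoiding 37 in any single one — so 7093 is tight.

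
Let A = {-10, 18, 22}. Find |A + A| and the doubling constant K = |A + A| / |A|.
K = |A + A| / |A| = 6/3 = 2

Enumerate A + A = {a + b : a, b ∈ A}. With |A| = 3, there are |A|^2 = 9 ordered sum pairs; collecting distinct values, A + A = {-20, 8, 12, 36, 40, 44}, so |A + A| = 6. Thus K = 6/3 = 2. For comparison, the minimum possible |A + A| over all 3-element sets is 2·3 − 1 = 5 (so min K = 5/3), attained only by arithmetic progressions.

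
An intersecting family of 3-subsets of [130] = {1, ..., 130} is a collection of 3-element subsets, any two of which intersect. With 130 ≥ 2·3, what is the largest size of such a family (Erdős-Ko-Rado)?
max |F| = C(129, 2) = 8256

The Erdős-Ko-Rado theorem states: for n ≥ 2k, an intersecting family of k-subsets of an n-element set has size at most C(n − 1, k − 1), with equality for 'star' families {A ⊆ [n] : |A| = k, i ∈ A} (fix an element i). For n = 130, k = 3: C(129, 2) = 8256.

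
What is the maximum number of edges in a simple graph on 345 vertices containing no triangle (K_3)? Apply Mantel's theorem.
ex(345, K_3) = ⌊345^2/4⌋ = 29756

Mantel (1907): a triangle-free graph on n vertices has at most ⌊n^2/4⌋ edges, with equality for the complete bipartite graph K_{⌊n/2⌋, ⌈n/2⌉}. For n = 345: ⌊345^2/4⌋ = ⌊119025/4⌋ = 29756. The extremal graph is K_{172, 173}, which has 172·173 = 29756 edges.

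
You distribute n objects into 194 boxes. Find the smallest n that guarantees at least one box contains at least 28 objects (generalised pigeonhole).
n = (28 − 1)·194 + 1 = 5239

By the generalised pigeonhole principle, to guarantee some box contains ≥ r objects we need more than (r − 1) · k objects total. Threshold: n = (r − 1) · k + 1. With r = 28 and k = 194: n = 27 · 194 + 1 = 5238 + 1 = 5239. For n = 5238 = 27 · 194, we can put exactly 27 objects in every box, avoiding 28 in any single one — so 5239 is tight.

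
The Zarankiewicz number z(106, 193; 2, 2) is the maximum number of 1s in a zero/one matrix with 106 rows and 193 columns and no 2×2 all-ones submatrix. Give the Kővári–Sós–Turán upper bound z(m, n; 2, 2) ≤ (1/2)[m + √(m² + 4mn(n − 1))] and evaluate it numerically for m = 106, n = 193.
z(106, 193; 2, 2) ≤ (1/2)[106 + √(106² + 4·106·193·192)] = (1/2)[106 + √15722980] = 2035.6107

Kővári–Sós–Turán: let r_1, ..., r_106 be the row sums and z = Σ r_i the total number of 1s. Each pair of columns can share at most one row with both entries 1 (else a 2×2 all-ones block appears), so Σ_i C(r_i, 2) ≤ C(193, 2) = 18528. By convexity Σ_i C(r_i, 2) ≥ 106·C(z/106, 2) = z(z − 106)/(2·106), giving z² − 106z − 106·193·192 ≤ 0 and hence z ≤ (1/2)[106 + √(11236 + 4·3927936)] = (1/2)[106 + √15722980] ≈ (1/2)(106 + 3965.2213) = 2035.6107.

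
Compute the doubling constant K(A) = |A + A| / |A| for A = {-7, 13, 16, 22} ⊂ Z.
K = |A + A| / |A| = 10/4 = 5/2

Enumerate A + A = {a + b : a, b ∈ A}. With |A| = 4, there are |A|^2 = 16 ordered sum pairs; collecting distinct values, A + A = {-14, 6, 9, 15, 26, 29, 32, 35, 38, 44}, so |A + A| = 10. Thus K = 10/4 = 5/2. For comparison, the minimum possible |A + A| over all 4-element sets is 2·4 − 1 = 7 (so min K = 7/4), attained only by arithmetic progressions.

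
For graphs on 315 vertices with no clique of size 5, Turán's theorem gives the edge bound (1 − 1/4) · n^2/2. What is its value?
Turán density bound = (3/4) · 315^2/2 = 297675/8 ≈ 37209.375

Turán's theorem: ex(n, K_{r+1}) is achieved by the complete r-partite Turán graph T(n, r) with parts as balanced as possible, and is at most (1 − 1/r) · n^2/2. For r = 4, n = 315: the density bound is (3/4) · 99225/2 = 297675/8 ≈ 37209.375. The integer-valued extremum is e(T(315, 4)) = 37209, which is strictly less than the density bound 297675/8 since 4 ∤ 315 (the parts of T(315, 4) cannot all be equal).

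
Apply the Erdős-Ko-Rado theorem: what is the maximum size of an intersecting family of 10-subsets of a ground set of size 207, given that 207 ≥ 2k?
max |F| = C(206, 9) = 1541984268762850

The Erdős-Ko-Rado theorem states: for n ≥ 2k, an intersecting family of k-subsets of an n-element set has size at most C(n − 1, k − 1), with equality for 'star' families {A ⊆ [n] : |A| = k, i ∈ A} (fix an element i). For n = 207, k = 10: C(206, 9) = 1541984268762850.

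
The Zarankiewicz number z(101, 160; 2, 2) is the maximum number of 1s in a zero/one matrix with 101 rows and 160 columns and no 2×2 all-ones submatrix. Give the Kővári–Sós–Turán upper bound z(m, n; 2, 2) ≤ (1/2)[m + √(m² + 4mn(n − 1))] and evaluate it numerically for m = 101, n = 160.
z(101, 160; 2, 2) ≤ (1/2)[101 + √(101² + 4·101·160·159)] = (1/2)[101 + √10287961] = 1654.2426

Kővári–Sós–Turán: let r_1, ..., r_101 be the row sums and z = Σ r_i the total number of 1s. Each pair of columns can share at most one row with both entries 1 (else a 2×2 all-ones block appears), so Σ_i C(r_i, 2) ≤ C(160, 2) = 12720. By convexity Σ_i C(r_i, 2) ≥ 101·C(z/101, 2) = z(z − 101)/(2·101), giving z² − 101z − 101·160·159 ≤ 0 and hence z ≤ (1/2)[101 + √(10201 + 4·2569440)] = (1/2)[101 + √10287961] ≈ (1/2)(101 + 3207.4852) = 1654.2426.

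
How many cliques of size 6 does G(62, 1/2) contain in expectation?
E[# K_6] = C(62, 6) · (1/2)^C(6, 2) = 61474519 / 2^15 ≈ 1876.053436

For each 6-subset S of vertices (there are C(62, 6) = 61474519 such S), let X_S = 1 if S induces a K_6 (all C(6, 2) = 15 edges present). Then P(X_S = 1) = (1/2)^15 = 1/32768. By linearity of expectation, E[# K_6] = C(62, 6) · (1/2)^15 = 61474519 / 32768 ≈ 1876.053436.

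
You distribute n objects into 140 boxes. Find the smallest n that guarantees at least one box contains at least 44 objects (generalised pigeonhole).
n = (44 − 1)·140 + 1 = 6021

By the generalised pigeonhole principle, to guarantee some box contains ≥ r objects we need more than (r − 1) · k objects total. Threshold: n = (r − 1) · k + 1. With r = 44 and k = 140: n = 43 · 140 + 1 = 6020 + 1 = 6021. For n = 6020 = 43 · 140, we can put exactly 43 objects in every box, avoiding 44 in any single one — so 6021 is tight.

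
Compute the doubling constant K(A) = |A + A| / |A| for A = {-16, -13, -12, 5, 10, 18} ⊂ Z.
K = |A + A| / |A| = 21/6 = 7/2

Enumerate A + A = {a + b : a, b ∈ A}. With |A| = 6, there are |A|^2 = 36 ordered sum pairs; collecting distinct values, A + A = {-32, -29, -28, -26, -25, -24, -11, -8, -7, -6, -3, -2, 2, 5, 6, 10, 15, 20, 23, 28, 36}, so |A + A| = 21. Thus K = 21/6 = 7/2. For comparison, the minimum possible |A + A| over all 6-element sets is 2·6 − 1 = 11 (so min K = 11/6), attained only by arithmetic progressions.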